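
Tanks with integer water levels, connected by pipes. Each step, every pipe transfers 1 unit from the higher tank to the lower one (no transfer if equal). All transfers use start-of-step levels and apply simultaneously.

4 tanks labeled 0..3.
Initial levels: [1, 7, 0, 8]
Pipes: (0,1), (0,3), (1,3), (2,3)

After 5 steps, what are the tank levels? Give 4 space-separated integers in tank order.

Answer: 4 4 3 5

Derivation:
Step 1: flows [1->0,3->0,3->1,3->2] -> levels [3 7 1 5]
Step 2: flows [1->0,3->0,1->3,3->2] -> levels [5 5 2 4]
Step 3: flows [0=1,0->3,1->3,3->2] -> levels [4 4 3 5]
Step 4: flows [0=1,3->0,3->1,3->2] -> levels [5 5 4 2]
Step 5: flows [0=1,0->3,1->3,2->3] -> levels [4 4 3 5]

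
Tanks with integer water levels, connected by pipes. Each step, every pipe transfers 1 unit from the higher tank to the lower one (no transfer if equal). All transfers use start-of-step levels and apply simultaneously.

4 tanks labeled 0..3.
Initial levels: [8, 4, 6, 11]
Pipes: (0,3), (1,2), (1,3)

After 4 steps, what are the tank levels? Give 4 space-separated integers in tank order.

Step 1: flows [3->0,2->1,3->1] -> levels [9 6 5 9]
Step 2: flows [0=3,1->2,3->1] -> levels [9 6 6 8]
Step 3: flows [0->3,1=2,3->1] -> levels [8 7 6 8]
Step 4: flows [0=3,1->2,3->1] -> levels [8 7 7 7]

Answer: 8 7 7 7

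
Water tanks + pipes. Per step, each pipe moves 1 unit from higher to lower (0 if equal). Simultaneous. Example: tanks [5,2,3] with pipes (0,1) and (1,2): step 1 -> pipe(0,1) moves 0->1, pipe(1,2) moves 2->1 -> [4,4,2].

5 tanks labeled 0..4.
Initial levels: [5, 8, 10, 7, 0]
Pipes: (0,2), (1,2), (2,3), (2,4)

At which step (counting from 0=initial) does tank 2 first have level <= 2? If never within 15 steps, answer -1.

Answer: -1

Derivation:
Step 1: flows [2->0,2->1,2->3,2->4] -> levels [6 9 6 8 1]
Step 2: flows [0=2,1->2,3->2,2->4] -> levels [6 8 7 7 2]
Step 3: flows [2->0,1->2,2=3,2->4] -> levels [7 7 6 7 3]
Step 4: flows [0->2,1->2,3->2,2->4] -> levels [6 6 8 6 4]
Step 5: flows [2->0,2->1,2->3,2->4] -> levels [7 7 4 7 5]
Step 6: flows [0->2,1->2,3->2,4->2] -> levels [6 6 8 6 4]
  -> period-2 cycle (repeats step 4); tank 2 never drops to <=2
Tank 2 never reaches <=2 within 15 steps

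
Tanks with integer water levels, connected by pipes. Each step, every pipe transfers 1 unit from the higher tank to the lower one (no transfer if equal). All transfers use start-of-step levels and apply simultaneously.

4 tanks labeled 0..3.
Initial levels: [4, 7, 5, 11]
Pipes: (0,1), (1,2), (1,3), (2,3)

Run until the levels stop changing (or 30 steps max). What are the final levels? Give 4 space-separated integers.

Answer: 6 9 6 6

Derivation:
Step 1: flows [1->0,1->2,3->1,3->2] -> levels [5 6 7 9]
Step 2: flows [1->0,2->1,3->1,3->2] -> levels [6 7 7 7]
Step 3: flows [1->0,1=2,1=3,2=3] -> levels [7 6 7 7]
Step 4: flows [0->1,2->1,3->1,2=3] -> levels [6 9 6 6]
Step 5: flows [1->0,1->2,1->3,2=3] -> levels [7 6 7 7]
  -> period-2 cycle: step 5 state = step 3 state; never stabilizes
  -> state at step 30: (30-3) mod 2 = 1, same as step 4 -> [6 9 6 6]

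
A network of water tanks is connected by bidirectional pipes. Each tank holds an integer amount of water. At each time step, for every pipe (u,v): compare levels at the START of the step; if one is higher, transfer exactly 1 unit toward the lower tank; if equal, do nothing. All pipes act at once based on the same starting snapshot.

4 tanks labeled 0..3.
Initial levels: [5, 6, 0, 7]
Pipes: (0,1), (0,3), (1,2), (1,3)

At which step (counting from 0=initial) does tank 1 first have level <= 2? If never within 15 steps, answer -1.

Answer: -1

Derivation:
Step 1: flows [1->0,3->0,1->2,3->1] -> levels [7 5 1 5]
Step 2: flows [0->1,0->3,1->2,1=3] -> levels [5 5 2 6]
Step 3: flows [0=1,3->0,1->2,3->1] -> levels [6 5 3 4]
Step 4: flows [0->1,0->3,1->2,1->3] -> levels [4 4 4 6]
Step 5: flows [0=1,3->0,1=2,3->1] -> levels [5 5 4 4]
Step 6: flows [0=1,0->3,1->2,1->3] -> levels [4 3 5 6]
Step 7: flows [0->1,3->0,2->1,3->1] -> levels [4 6 4 4]
Step 8: flows [1->0,0=3,1->2,1->3] -> levels [5 3 5 5]
Step 9: flows [0->1,0=3,2->1,3->1] -> levels [4 6 4 4]
  -> period-2 cycle (repeats step 7); tank 1 never drops to <=2
Tank 1 never reaches <=2 within 15 steps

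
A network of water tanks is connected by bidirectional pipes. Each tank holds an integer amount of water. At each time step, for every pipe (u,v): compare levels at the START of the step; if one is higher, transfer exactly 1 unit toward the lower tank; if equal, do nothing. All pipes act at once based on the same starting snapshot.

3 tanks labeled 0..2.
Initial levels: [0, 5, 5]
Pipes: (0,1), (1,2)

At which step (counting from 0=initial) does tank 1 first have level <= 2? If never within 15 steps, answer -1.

Step 1: flows [1->0,1=2] -> levels [1 4 5]
Step 2: flows [1->0,2->1] -> levels [2 4 4]
Step 3: flows [1->0,1=2] -> levels [3 3 4]
Step 4: flows [0=1,2->1] -> levels [3 4 3]
Step 5: flows [1->0,1->2] -> levels [4 2 4]
Tank 1 first reaches <=2 at step 5

Answer: 5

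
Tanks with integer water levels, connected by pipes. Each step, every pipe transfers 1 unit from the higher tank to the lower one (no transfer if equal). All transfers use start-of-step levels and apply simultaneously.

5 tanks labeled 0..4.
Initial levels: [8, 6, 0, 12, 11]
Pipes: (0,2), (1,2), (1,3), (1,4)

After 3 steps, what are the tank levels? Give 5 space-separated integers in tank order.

Answer: 5 9 6 9 8

Derivation:
Step 1: flows [0->2,1->2,3->1,4->1] -> levels [7 7 2 11 10]
Step 2: flows [0->2,1->2,3->1,4->1] -> levels [6 8 4 10 9]
Step 3: flows [0->2,1->2,3->1,4->1] -> levels [5 9 6 9 8]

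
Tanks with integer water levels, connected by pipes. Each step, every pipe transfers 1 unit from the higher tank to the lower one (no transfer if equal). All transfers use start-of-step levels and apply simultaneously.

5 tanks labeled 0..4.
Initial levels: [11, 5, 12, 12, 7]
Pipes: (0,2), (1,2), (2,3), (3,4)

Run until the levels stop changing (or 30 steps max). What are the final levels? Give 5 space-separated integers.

Answer: 9 9 11 8 10

Derivation:
Step 1: flows [2->0,2->1,2=3,3->4] -> levels [12 6 10 11 8]
Step 2: flows [0->2,2->1,3->2,3->4] -> levels [11 7 11 9 9]
Step 3: flows [0=2,2->1,2->3,3=4] -> levels [11 8 9 10 9]
Step 4: flows [0->2,2->1,3->2,3->4] -> levels [10 9 10 8 10]
Step 5: flows [0=2,2->1,2->3,4->3] -> levels [10 10 8 10 9]
Step 6: flows [0->2,1->2,3->2,3->4] -> levels [9 9 11 8 10]
Step 7: flows [2->0,2->1,2->3,4->3] -> levels [10 10 8 10 9]
  -> period-2 cycle: step 7 state = step 5 state; never stabilizes
  -> state at step 30: (30-5) mod 2 = 1, same as step 6 -> [9 9 11 8 10]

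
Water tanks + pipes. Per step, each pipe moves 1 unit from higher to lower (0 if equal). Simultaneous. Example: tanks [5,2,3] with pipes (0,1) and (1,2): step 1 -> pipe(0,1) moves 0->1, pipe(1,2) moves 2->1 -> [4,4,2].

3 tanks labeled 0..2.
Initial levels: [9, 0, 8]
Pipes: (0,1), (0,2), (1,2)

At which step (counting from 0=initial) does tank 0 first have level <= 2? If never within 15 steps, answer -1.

Step 1: flows [0->1,0->2,2->1] -> levels [7 2 8]
Step 2: flows [0->1,2->0,2->1] -> levels [7 4 6]
Step 3: flows [0->1,0->2,2->1] -> levels [5 6 6]
Step 4: flows [1->0,2->0,1=2] -> levels [7 5 5]
Step 5: flows [0->1,0->2,1=2] -> levels [5 6 6]
  -> period-2 cycle (repeats step 3); tank 0 never drops to <=2
Tank 0 never reaches <=2 within 15 steps

Answer: -1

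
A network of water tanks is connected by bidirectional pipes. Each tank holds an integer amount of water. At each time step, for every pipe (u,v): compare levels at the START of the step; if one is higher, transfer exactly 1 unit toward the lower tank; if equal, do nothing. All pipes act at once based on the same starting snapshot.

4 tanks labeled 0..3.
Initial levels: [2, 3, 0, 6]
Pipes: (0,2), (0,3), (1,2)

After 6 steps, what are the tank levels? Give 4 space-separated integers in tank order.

Answer: 4 3 2 2

Derivation:
Step 1: flows [0->2,3->0,1->2] -> levels [2 2 2 5]
Step 2: flows [0=2,3->0,1=2] -> levels [3 2 2 4]
Step 3: flows [0->2,3->0,1=2] -> levels [3 2 3 3]
Step 4: flows [0=2,0=3,2->1] -> levels [3 3 2 3]
Step 5: flows [0->2,0=3,1->2] -> levels [2 2 4 3]
Step 6: flows [2->0,3->0,2->1] -> levels [4 3 2 2]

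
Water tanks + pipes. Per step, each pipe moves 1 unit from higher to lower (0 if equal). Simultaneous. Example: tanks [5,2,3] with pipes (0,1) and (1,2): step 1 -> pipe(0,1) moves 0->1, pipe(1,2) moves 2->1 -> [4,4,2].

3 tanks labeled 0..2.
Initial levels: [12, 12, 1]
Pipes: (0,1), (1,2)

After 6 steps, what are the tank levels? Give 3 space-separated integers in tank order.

Answer: 9 9 7

Derivation:
Step 1: flows [0=1,1->2] -> levels [12 11 2]
Step 2: flows [0->1,1->2] -> levels [11 11 3]
Step 3: flows [0=1,1->2] -> levels [11 10 4]
Step 4: flows [0->1,1->2] -> levels [10 10 5]
Step 5: flows [0=1,1->2] -> levels [10 9 6]
Step 6: flows [0->1,1->2] -> levels [9 9 7]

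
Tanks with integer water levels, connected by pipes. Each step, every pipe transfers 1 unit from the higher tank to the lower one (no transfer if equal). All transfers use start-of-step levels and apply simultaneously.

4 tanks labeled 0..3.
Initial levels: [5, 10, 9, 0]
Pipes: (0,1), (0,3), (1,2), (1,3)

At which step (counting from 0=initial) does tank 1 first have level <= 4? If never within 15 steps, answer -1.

Answer: -1

Derivation:
Step 1: flows [1->0,0->3,1->2,1->3] -> levels [5 7 10 2]
Step 2: flows [1->0,0->3,2->1,1->3] -> levels [5 6 9 4]
Step 3: flows [1->0,0->3,2->1,1->3] -> levels [5 5 8 6]
Step 4: flows [0=1,3->0,2->1,3->1] -> levels [6 7 7 4]
Step 5: flows [1->0,0->3,1=2,1->3] -> levels [6 5 7 6]
Step 6: flows [0->1,0=3,2->1,3->1] -> levels [5 8 6 5]
Step 7: flows [1->0,0=3,1->2,1->3] -> levels [6 5 7 6]
  -> period-2 cycle (repeats step 5); tank 1 never drops to <=4
Tank 1 never reaches <=4 within 15 steps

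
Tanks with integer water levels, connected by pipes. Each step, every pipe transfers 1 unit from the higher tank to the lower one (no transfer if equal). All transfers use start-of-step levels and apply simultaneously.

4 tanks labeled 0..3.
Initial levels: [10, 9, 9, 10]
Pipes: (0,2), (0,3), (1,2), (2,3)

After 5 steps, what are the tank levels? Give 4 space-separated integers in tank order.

Answer: 9 9 11 9

Derivation:
Step 1: flows [0->2,0=3,1=2,3->2] -> levels [9 9 11 9]
Step 2: flows [2->0,0=3,2->1,2->3] -> levels [10 10 8 10]
Step 3: flows [0->2,0=3,1->2,3->2] -> levels [9 9 11 9]
  -> period-2 cycle: step 3 state = step 1 state
  -> state at step 5: (5-1) mod 2 = 0, same as step 1 -> [9 9 11 9]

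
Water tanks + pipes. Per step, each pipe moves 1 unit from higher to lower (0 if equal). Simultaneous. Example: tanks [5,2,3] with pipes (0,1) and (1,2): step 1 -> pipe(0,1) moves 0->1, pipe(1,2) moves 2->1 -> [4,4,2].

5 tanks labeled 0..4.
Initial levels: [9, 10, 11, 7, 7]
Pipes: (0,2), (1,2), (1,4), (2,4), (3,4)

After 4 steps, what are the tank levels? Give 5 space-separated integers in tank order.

Answer: 9 8 11 9 7

Derivation:
Step 1: flows [2->0,2->1,1->4,2->4,3=4] -> levels [10 10 8 7 9]
Step 2: flows [0->2,1->2,1->4,4->2,4->3] -> levels [9 8 11 8 8]
Step 3: flows [2->0,2->1,1=4,2->4,3=4] -> levels [10 9 8 8 9]
Step 4: flows [0->2,1->2,1=4,4->2,4->3] -> levels [9 8 11 9 7]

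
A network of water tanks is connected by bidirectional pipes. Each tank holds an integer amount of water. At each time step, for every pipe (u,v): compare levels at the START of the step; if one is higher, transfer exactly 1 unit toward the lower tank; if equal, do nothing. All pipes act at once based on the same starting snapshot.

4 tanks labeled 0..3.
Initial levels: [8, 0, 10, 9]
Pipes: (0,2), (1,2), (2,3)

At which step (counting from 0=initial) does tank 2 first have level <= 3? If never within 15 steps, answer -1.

Step 1: flows [2->0,2->1,2->3] -> levels [9 1 7 10]
Step 2: flows [0->2,2->1,3->2] -> levels [8 2 8 9]
Step 3: flows [0=2,2->1,3->2] -> levels [8 3 8 8]
Step 4: flows [0=2,2->1,2=3] -> levels [8 4 7 8]
Step 5: flows [0->2,2->1,3->2] -> levels [7 5 8 7]
Step 6: flows [2->0,2->1,2->3] -> levels [8 6 5 8]
Step 7: flows [0->2,1->2,3->2] -> levels [7 5 8 7]
  -> period-2 cycle (repeats step 5); tank 2 never drops to <=3
Tank 2 never reaches <=3 within 15 steps

Answer: -1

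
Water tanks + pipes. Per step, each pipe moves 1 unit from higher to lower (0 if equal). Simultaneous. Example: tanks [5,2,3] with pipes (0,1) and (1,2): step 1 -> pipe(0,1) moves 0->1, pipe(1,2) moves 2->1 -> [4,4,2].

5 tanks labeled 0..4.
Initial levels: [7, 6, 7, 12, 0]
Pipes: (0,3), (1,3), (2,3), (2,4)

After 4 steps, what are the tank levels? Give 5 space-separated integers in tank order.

Answer: 9 8 5 6 4

Derivation:
Step 1: flows [3->0,3->1,3->2,2->4] -> levels [8 7 7 9 1]
Step 2: flows [3->0,3->1,3->2,2->4] -> levels [9 8 7 6 2]
Step 3: flows [0->3,1->3,2->3,2->4] -> levels [8 7 5 9 3]
Step 4: flows [3->0,3->1,3->2,2->4] -> levels [9 8 5 6 4]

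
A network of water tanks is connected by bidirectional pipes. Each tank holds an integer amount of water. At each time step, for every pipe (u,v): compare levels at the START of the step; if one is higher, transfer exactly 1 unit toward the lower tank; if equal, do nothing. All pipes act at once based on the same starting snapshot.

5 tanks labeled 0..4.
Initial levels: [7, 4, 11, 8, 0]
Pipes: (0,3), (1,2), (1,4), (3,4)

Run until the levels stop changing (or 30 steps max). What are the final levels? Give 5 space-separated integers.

Step 1: flows [3->0,2->1,1->4,3->4] -> levels [8 4 10 6 2]
Step 2: flows [0->3,2->1,1->4,3->4] -> levels [7 4 9 6 4]
Step 3: flows [0->3,2->1,1=4,3->4] -> levels [6 5 8 6 5]
Step 4: flows [0=3,2->1,1=4,3->4] -> levels [6 6 7 5 6]
Step 5: flows [0->3,2->1,1=4,4->3] -> levels [5 7 6 7 5]
Step 6: flows [3->0,1->2,1->4,3->4] -> levels [6 5 7 5 7]
Step 7: flows [0->3,2->1,4->1,4->3] -> levels [5 7 6 7 5]
  -> period-2 cycle: step 7 state = step 5 state; never stabilizes
  -> state at step 30: (30-5) mod 2 = 1, same as step 6 -> [6 5 7 5 7]

Answer: 6 5 7 5 7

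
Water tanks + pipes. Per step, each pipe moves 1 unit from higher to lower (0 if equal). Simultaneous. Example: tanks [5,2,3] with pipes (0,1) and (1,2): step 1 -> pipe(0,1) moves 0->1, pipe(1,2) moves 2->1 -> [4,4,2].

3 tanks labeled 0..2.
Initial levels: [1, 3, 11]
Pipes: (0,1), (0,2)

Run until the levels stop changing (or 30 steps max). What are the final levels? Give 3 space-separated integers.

Step 1: flows [1->0,2->0] -> levels [3 2 10]
Step 2: flows [0->1,2->0] -> levels [3 3 9]
Step 3: flows [0=1,2->0] -> levels [4 3 8]
Step 4: flows [0->1,2->0] -> levels [4 4 7]
Step 5: flows [0=1,2->0] -> levels [5 4 6]
Step 6: flows [0->1,2->0] -> levels [5 5 5]
Step 7: flows [0=1,0=2] -> levels [5 5 5]
  -> stable (no change)

Answer: 5 5 5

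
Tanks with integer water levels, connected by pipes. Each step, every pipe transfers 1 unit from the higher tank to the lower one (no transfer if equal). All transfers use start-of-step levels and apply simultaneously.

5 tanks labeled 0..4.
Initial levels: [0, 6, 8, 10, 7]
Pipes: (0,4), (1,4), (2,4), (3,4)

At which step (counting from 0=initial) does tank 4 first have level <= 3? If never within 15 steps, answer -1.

Answer: -1

Derivation:
Step 1: flows [4->0,4->1,2->4,3->4] -> levels [1 7 7 9 7]
Step 2: flows [4->0,1=4,2=4,3->4] -> levels [2 7 7 8 7]
Step 3: flows [4->0,1=4,2=4,3->4] -> levels [3 7 7 7 7]
Step 4: flows [4->0,1=4,2=4,3=4] -> levels [4 7 7 7 6]
Step 5: flows [4->0,1->4,2->4,3->4] -> levels [5 6 6 6 8]
Step 6: flows [4->0,4->1,4->2,4->3] -> levels [6 7 7 7 4]
Step 7: flows [0->4,1->4,2->4,3->4] -> levels [5 6 6 6 8]
  -> period-2 cycle (repeats step 5); tank 4 never drops to <=3
Tank 4 never reaches <=3 within 15 steps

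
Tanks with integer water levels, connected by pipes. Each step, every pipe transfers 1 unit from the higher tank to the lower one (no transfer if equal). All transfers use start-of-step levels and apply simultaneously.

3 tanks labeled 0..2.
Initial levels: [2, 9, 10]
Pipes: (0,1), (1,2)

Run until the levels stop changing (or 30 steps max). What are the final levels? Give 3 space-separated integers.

Answer: 7 7 7

Derivation:
Step 1: flows [1->0,2->1] -> levels [3 9 9]
Step 2: flows [1->0,1=2] -> levels [4 8 9]
Step 3: flows [1->0,2->1] -> levels [5 8 8]
Step 4: flows [1->0,1=2] -> levels [6 7 8]
Step 5: flows [1->0,2->1] -> levels [7 7 7]
Step 6: flows [0=1,1=2] -> levels [7 7 7]
  -> stable (no change)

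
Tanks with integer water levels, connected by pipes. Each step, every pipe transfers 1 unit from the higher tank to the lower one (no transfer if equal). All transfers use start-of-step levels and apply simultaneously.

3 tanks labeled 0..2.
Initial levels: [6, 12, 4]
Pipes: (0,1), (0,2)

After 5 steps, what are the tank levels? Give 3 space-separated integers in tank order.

Step 1: flows [1->0,0->2] -> levels [6 11 5]
Step 2: flows [1->0,0->2] -> levels [6 10 6]
Step 3: flows [1->0,0=2] -> levels [7 9 6]
Step 4: flows [1->0,0->2] -> levels [7 8 7]
Step 5: flows [1->0,0=2] -> levels [8 7 7]

Answer: 8 7 7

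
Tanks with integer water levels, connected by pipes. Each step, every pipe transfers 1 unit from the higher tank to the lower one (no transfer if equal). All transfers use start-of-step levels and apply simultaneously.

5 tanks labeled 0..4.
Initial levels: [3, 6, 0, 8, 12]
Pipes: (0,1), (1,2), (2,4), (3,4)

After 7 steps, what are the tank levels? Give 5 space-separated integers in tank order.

Step 1: flows [1->0,1->2,4->2,4->3] -> levels [4 4 2 9 10]
Step 2: flows [0=1,1->2,4->2,4->3] -> levels [4 3 4 10 8]
Step 3: flows [0->1,2->1,4->2,3->4] -> levels [3 5 4 9 8]
Step 4: flows [1->0,1->2,4->2,3->4] -> levels [4 3 6 8 8]
Step 5: flows [0->1,2->1,4->2,3=4] -> levels [3 5 6 8 7]
Step 6: flows [1->0,2->1,4->2,3->4] -> levels [4 5 6 7 7]
Step 7: flows [1->0,2->1,4->2,3=4] -> levels [5 5 6 7 6]

Answer: 5 5 6 7 6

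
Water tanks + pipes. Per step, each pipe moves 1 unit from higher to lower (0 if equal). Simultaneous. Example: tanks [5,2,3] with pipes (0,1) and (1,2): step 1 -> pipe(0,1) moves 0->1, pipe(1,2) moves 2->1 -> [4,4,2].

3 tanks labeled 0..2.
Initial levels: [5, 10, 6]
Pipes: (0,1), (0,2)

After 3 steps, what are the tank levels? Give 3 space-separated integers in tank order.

Answer: 7 7 7

Derivation:
Step 1: flows [1->0,2->0] -> levels [7 9 5]
Step 2: flows [1->0,0->2] -> levels [7 8 6]
Step 3: flows [1->0,0->2] -> levels [7 7 7]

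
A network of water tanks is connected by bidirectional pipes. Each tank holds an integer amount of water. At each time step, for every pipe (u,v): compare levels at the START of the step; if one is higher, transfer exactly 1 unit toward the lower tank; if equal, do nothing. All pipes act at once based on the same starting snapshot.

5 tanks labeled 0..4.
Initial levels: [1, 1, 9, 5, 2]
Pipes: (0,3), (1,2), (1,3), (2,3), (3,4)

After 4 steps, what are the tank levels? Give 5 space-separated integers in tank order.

Answer: 4 4 5 1 4

Derivation:
Step 1: flows [3->0,2->1,3->1,2->3,3->4] -> levels [2 3 7 3 3]
Step 2: flows [3->0,2->1,1=3,2->3,3=4] -> levels [3 4 5 3 3]
Step 3: flows [0=3,2->1,1->3,2->3,3=4] -> levels [3 4 3 5 3]
Step 4: flows [3->0,1->2,3->1,3->2,3->4] -> levels [4 4 5 1 4]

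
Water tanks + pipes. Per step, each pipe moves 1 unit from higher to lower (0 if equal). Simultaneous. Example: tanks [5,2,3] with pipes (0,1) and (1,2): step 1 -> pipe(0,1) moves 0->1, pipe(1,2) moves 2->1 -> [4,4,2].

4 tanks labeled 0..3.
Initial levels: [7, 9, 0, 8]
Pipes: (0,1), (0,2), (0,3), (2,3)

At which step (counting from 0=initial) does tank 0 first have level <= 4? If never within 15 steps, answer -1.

Answer: -1

Derivation:
Step 1: flows [1->0,0->2,3->0,3->2] -> levels [8 8 2 6]
Step 2: flows [0=1,0->2,0->3,3->2] -> levels [6 8 4 6]
Step 3: flows [1->0,0->2,0=3,3->2] -> levels [6 7 6 5]
Step 4: flows [1->0,0=2,0->3,2->3] -> levels [6 6 5 7]
Step 5: flows [0=1,0->2,3->0,3->2] -> levels [6 6 7 5]
Step 6: flows [0=1,2->0,0->3,2->3] -> levels [6 6 5 7]
  -> period-2 cycle (repeats step 4); tank 0 never drops to <=4
Tank 0 never reaches <=4 within 15 steps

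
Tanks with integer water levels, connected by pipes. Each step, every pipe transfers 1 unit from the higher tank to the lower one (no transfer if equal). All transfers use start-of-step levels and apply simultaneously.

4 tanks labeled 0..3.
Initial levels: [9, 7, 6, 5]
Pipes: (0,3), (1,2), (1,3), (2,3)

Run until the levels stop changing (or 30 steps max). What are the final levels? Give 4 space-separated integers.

Answer: 8 7 7 5

Derivation:
Step 1: flows [0->3,1->2,1->3,2->3] -> levels [8 5 6 8]
Step 2: flows [0=3,2->1,3->1,3->2] -> levels [8 7 6 6]
Step 3: flows [0->3,1->2,1->3,2=3] -> levels [7 5 7 8]
Step 4: flows [3->0,2->1,3->1,3->2] -> levels [8 7 7 5]
Step 5: flows [0->3,1=2,1->3,2->3] -> levels [7 6 6 8]
Step 6: flows [3->0,1=2,3->1,3->2] -> levels [8 7 7 5]
  -> period-2 cycle: step 6 state = step 4 state; never stabilizes
  -> state at step 30: (30-4) mod 2 = 0, same as step 4 -> [8 7 7 5]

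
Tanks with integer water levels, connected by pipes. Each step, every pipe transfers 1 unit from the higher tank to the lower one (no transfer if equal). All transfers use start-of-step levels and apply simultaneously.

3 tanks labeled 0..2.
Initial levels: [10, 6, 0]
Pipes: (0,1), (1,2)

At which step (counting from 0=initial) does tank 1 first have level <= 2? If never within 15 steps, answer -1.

Step 1: flows [0->1,1->2] -> levels [9 6 1]
Step 2: flows [0->1,1->2] -> levels [8 6 2]
Step 3: flows [0->1,1->2] -> levels [7 6 3]
Step 4: flows [0->1,1->2] -> levels [6 6 4]
Step 5: flows [0=1,1->2] -> levels [6 5 5]
Step 6: flows [0->1,1=2] -> levels [5 6 5]
Step 7: flows [1->0,1->2] -> levels [6 4 6]
Step 8: flows [0->1,2->1] -> levels [5 6 5]
  -> period-2 cycle (repeats step 6); tank 1 never drops to <=2
Tank 1 never reaches <=2 within 15 steps

Answer: -1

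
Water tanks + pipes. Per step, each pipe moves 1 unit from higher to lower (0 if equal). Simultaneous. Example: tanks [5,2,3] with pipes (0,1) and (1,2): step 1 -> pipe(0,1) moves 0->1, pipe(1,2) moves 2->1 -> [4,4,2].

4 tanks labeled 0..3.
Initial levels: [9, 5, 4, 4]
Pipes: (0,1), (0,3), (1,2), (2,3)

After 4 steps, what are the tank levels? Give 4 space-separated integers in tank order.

Step 1: flows [0->1,0->3,1->2,2=3] -> levels [7 5 5 5]
Step 2: flows [0->1,0->3,1=2,2=3] -> levels [5 6 5 6]
Step 3: flows [1->0,3->0,1->2,3->2] -> levels [7 4 7 4]
Step 4: flows [0->1,0->3,2->1,2->3] -> levels [5 6 5 6]

Answer: 5 6 5 6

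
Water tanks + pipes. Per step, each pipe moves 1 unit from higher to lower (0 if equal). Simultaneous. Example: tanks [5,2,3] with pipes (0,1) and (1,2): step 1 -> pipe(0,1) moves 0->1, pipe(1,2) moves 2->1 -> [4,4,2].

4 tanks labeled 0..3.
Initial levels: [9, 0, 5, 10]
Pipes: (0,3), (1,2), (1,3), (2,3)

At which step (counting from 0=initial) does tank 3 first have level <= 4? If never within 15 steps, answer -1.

Answer: -1

Derivation:
Step 1: flows [3->0,2->1,3->1,3->2] -> levels [10 2 5 7]
Step 2: flows [0->3,2->1,3->1,3->2] -> levels [9 4 5 6]
Step 3: flows [0->3,2->1,3->1,3->2] -> levels [8 6 5 5]
Step 4: flows [0->3,1->2,1->3,2=3] -> levels [7 4 6 7]
Step 5: flows [0=3,2->1,3->1,3->2] -> levels [7 6 6 5]
Step 6: flows [0->3,1=2,1->3,2->3] -> levels [6 5 5 8]
Step 7: flows [3->0,1=2,3->1,3->2] -> levels [7 6 6 5]
  -> period-2 cycle (repeats step 5); tank 3 never drops to <=4
Tank 3 never reaches <=4 within 15 steps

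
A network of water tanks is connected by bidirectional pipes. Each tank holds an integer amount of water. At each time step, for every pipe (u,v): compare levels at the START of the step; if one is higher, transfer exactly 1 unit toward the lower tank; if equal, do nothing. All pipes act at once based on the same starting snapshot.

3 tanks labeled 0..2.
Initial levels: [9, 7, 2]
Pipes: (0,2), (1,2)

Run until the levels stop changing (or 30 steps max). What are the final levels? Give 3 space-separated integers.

Step 1: flows [0->2,1->2] -> levels [8 6 4]
Step 2: flows [0->2,1->2] -> levels [7 5 6]
Step 3: flows [0->2,2->1] -> levels [6 6 6]
Step 4: flows [0=2,1=2] -> levels [6 6 6]
  -> stable (no change)

Answer: 6 6 6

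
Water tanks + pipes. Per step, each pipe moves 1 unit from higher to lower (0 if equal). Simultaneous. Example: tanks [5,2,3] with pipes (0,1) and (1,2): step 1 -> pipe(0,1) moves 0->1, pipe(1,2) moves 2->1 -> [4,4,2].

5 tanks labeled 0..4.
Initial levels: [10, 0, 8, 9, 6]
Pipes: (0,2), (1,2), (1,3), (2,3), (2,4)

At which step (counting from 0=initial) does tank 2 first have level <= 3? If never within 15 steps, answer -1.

Step 1: flows [0->2,2->1,3->1,3->2,2->4] -> levels [9 2 8 7 7]
Step 2: flows [0->2,2->1,3->1,2->3,2->4] -> levels [8 4 6 7 8]
Step 3: flows [0->2,2->1,3->1,3->2,4->2] -> levels [7 6 8 5 7]
Step 4: flows [2->0,2->1,1->3,2->3,2->4] -> levels [8 6 4 7 8]
Step 5: flows [0->2,1->2,3->1,3->2,4->2] -> levels [7 6 8 5 7]
  -> period-2 cycle (repeats step 3); tank 2 never drops to <=3
Tank 2 never reaches <=3 within 15 steps

Answer: -1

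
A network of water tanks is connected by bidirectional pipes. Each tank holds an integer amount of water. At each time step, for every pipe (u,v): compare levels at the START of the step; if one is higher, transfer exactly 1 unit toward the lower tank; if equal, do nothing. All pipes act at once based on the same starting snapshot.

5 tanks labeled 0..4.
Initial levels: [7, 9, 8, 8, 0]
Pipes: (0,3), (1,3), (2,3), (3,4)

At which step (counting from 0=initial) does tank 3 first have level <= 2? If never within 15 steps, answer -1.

Answer: -1

Derivation:
Step 1: flows [3->0,1->3,2=3,3->4] -> levels [8 8 8 7 1]
Step 2: flows [0->3,1->3,2->3,3->4] -> levels [7 7 7 9 2]
Step 3: flows [3->0,3->1,3->2,3->4] -> levels [8 8 8 5 3]
Step 4: flows [0->3,1->3,2->3,3->4] -> levels [7 7 7 7 4]
Step 5: flows [0=3,1=3,2=3,3->4] -> levels [7 7 7 6 5]
Step 6: flows [0->3,1->3,2->3,3->4] -> levels [6 6 6 8 6]
Step 7: flows [3->0,3->1,3->2,3->4] -> levels [7 7 7 4 7]
Step 8: flows [0->3,1->3,2->3,4->3] -> levels [6 6 6 8 6]
  -> period-2 cycle (repeats step 6); tank 3 never drops to <=2
Tank 3 never reaches <=2 within 15 steps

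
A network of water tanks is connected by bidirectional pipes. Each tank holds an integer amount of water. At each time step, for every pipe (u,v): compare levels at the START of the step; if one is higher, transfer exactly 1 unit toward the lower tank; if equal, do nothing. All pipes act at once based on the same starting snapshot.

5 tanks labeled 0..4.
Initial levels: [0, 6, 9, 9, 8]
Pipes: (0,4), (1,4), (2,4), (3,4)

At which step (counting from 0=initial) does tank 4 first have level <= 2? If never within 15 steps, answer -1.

Answer: -1

Derivation:
Step 1: flows [4->0,4->1,2->4,3->4] -> levels [1 7 8 8 8]
Step 2: flows [4->0,4->1,2=4,3=4] -> levels [2 8 8 8 6]
Step 3: flows [4->0,1->4,2->4,3->4] -> levels [3 7 7 7 8]
Step 4: flows [4->0,4->1,4->2,4->3] -> levels [4 8 8 8 4]
Step 5: flows [0=4,1->4,2->4,3->4] -> levels [4 7 7 7 7]
Step 6: flows [4->0,1=4,2=4,3=4] -> levels [5 7 7 7 6]
Step 7: flows [4->0,1->4,2->4,3->4] -> levels [6 6 6 6 8]
Step 8: flows [4->0,4->1,4->2,4->3] -> levels [7 7 7 7 4]
Step 9: flows [0->4,1->4,2->4,3->4] -> levels [6 6 6 6 8]
  -> period-2 cycle (repeats step 7); tank 4 never drops to <=2
Tank 4 never reaches <=2 within 15 steps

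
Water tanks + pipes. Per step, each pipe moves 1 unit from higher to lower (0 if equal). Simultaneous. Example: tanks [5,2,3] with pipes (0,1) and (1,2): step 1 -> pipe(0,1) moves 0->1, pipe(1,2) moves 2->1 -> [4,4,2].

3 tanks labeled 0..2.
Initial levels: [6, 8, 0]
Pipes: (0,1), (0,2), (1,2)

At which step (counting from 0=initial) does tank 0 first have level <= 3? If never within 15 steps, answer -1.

Answer: -1

Derivation:
Step 1: flows [1->0,0->2,1->2] -> levels [6 6 2]
Step 2: flows [0=1,0->2,1->2] -> levels [5 5 4]
Step 3: flows [0=1,0->2,1->2] -> levels [4 4 6]
Step 4: flows [0=1,2->0,2->1] -> levels [5 5 4]
  -> period-2 cycle (repeats step 2); tank 0 never drops to <=3
Tank 0 never reaches <=3 within 15 steps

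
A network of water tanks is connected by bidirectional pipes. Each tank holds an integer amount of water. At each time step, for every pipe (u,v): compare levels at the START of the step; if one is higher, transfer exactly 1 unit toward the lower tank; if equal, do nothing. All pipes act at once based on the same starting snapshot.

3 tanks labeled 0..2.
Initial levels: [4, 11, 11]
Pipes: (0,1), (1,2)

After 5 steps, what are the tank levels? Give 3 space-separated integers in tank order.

Step 1: flows [1->0,1=2] -> levels [5 10 11]
Step 2: flows [1->0,2->1] -> levels [6 10 10]
Step 3: flows [1->0,1=2] -> levels [7 9 10]
Step 4: flows [1->0,2->1] -> levels [8 9 9]
Step 5: flows [1->0,1=2] -> levels [9 8 9]

Answer: 9 8 9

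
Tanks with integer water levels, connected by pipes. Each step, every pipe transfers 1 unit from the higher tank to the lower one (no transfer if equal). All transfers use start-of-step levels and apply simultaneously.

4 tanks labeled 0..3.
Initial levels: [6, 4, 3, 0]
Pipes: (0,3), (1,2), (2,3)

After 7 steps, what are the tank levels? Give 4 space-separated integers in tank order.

Step 1: flows [0->3,1->2,2->3] -> levels [5 3 3 2]
Step 2: flows [0->3,1=2,2->3] -> levels [4 3 2 4]
Step 3: flows [0=3,1->2,3->2] -> levels [4 2 4 3]
Step 4: flows [0->3,2->1,2->3] -> levels [3 3 2 5]
Step 5: flows [3->0,1->2,3->2] -> levels [4 2 4 3]
  -> period-2 cycle: step 5 state = step 3 state
  -> state at step 7: (7-3) mod 2 = 0, same as step 3 -> [4 2 4 3]

Answer: 4 2 4 3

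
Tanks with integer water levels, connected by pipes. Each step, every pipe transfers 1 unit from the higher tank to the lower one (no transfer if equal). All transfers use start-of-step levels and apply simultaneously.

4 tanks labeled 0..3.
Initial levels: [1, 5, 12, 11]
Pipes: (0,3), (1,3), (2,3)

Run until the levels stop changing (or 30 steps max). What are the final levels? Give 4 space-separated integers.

Step 1: flows [3->0,3->1,2->3] -> levels [2 6 11 10]
Step 2: flows [3->0,3->1,2->3] -> levels [3 7 10 9]
Step 3: flows [3->0,3->1,2->3] -> levels [4 8 9 8]
Step 4: flows [3->0,1=3,2->3] -> levels [5 8 8 8]
Step 5: flows [3->0,1=3,2=3] -> levels [6 8 8 7]
Step 6: flows [3->0,1->3,2->3] -> levels [7 7 7 8]
Step 7: flows [3->0,3->1,3->2] -> levels [8 8 8 5]
Step 8: flows [0->3,1->3,2->3] -> levels [7 7 7 8]
  -> period-2 cycle: step 8 state = step 6 state; never stabilizes
  -> state at step 30: (30-6) mod 2 = 0, same as step 6 -> [7 7 7 8]

Answer: 7 7 7 8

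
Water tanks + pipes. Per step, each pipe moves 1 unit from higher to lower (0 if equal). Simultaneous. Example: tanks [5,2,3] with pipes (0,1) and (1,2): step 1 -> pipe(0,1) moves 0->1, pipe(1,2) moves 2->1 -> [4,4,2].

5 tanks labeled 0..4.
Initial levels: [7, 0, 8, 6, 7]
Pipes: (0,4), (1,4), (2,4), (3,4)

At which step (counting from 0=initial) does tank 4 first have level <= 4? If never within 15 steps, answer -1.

Step 1: flows [0=4,4->1,2->4,4->3] -> levels [7 1 7 7 6]
Step 2: flows [0->4,4->1,2->4,3->4] -> levels [6 2 6 6 8]
Step 3: flows [4->0,4->1,4->2,4->3] -> levels [7 3 7 7 4]
Tank 4 first reaches <=4 at step 3

Answer: 3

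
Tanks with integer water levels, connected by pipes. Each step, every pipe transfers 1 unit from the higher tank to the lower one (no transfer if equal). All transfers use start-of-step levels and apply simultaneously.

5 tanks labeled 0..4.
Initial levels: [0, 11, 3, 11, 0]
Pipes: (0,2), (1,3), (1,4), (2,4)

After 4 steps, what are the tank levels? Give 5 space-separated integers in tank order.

Step 1: flows [2->0,1=3,1->4,2->4] -> levels [1 10 1 11 2]
Step 2: flows [0=2,3->1,1->4,4->2] -> levels [1 10 2 10 2]
Step 3: flows [2->0,1=3,1->4,2=4] -> levels [2 9 1 10 3]
Step 4: flows [0->2,3->1,1->4,4->2] -> levels [1 9 3 9 3]

Answer: 1 9 3 9 3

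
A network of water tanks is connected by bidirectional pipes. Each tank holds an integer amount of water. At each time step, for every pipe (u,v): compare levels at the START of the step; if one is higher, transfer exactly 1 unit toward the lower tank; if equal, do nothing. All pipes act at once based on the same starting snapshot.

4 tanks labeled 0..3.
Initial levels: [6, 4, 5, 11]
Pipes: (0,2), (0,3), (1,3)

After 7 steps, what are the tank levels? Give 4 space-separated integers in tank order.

Step 1: flows [0->2,3->0,3->1] -> levels [6 5 6 9]
Step 2: flows [0=2,3->0,3->1] -> levels [7 6 6 7]
Step 3: flows [0->2,0=3,3->1] -> levels [6 7 7 6]
Step 4: flows [2->0,0=3,1->3] -> levels [7 6 6 7]
  -> period-2 cycle: step 4 state = step 2 state
  -> state at step 7: (7-2) mod 2 = 1, same as step 3 -> [6 7 7 6]

Answer: 6 7 7 6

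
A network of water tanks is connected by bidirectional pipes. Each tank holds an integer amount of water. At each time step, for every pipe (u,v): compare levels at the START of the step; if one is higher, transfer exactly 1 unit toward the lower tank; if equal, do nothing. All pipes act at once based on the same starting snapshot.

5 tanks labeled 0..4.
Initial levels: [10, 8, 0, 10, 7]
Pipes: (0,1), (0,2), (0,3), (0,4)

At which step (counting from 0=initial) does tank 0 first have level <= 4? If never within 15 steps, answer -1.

Answer: 7

Derivation:
Step 1: flows [0->1,0->2,0=3,0->4] -> levels [7 9 1 10 8]
Step 2: flows [1->0,0->2,3->0,4->0] -> levels [9 8 2 9 7]
Step 3: flows [0->1,0->2,0=3,0->4] -> levels [6 9 3 9 8]
Step 4: flows [1->0,0->2,3->0,4->0] -> levels [8 8 4 8 7]
Step 5: flows [0=1,0->2,0=3,0->4] -> levels [6 8 5 8 8]
Step 6: flows [1->0,0->2,3->0,4->0] -> levels [8 7 6 7 7]
Step 7: flows [0->1,0->2,0->3,0->4] -> levels [4 8 7 8 8]
Tank 0 first reaches <=4 at step 7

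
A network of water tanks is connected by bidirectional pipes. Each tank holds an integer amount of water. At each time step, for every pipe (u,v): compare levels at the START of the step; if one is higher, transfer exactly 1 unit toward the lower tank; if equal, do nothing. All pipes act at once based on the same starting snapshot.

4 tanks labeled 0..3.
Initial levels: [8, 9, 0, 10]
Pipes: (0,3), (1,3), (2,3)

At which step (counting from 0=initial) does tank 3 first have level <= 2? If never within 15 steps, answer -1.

Step 1: flows [3->0,3->1,3->2] -> levels [9 10 1 7]
Step 2: flows [0->3,1->3,3->2] -> levels [8 9 2 8]
Step 3: flows [0=3,1->3,3->2] -> levels [8 8 3 8]
Step 4: flows [0=3,1=3,3->2] -> levels [8 8 4 7]
Step 5: flows [0->3,1->3,3->2] -> levels [7 7 5 8]
Step 6: flows [3->0,3->1,3->2] -> levels [8 8 6 5]
Step 7: flows [0->3,1->3,2->3] -> levels [7 7 5 8]
  -> period-2 cycle (repeats step 5); tank 3 never drops to <=2
Tank 3 never reaches <=2 within 15 steps

Answer: -1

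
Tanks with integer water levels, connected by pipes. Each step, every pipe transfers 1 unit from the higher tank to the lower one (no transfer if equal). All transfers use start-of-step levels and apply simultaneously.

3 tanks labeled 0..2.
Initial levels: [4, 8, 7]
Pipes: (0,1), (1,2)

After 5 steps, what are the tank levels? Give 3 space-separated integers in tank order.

Answer: 6 7 6

Derivation:
Step 1: flows [1->0,1->2] -> levels [5 6 8]
Step 2: flows [1->0,2->1] -> levels [6 6 7]
Step 3: flows [0=1,2->1] -> levels [6 7 6]
Step 4: flows [1->0,1->2] -> levels [7 5 7]
Step 5: flows [0->1,2->1] -> levels [6 7 6]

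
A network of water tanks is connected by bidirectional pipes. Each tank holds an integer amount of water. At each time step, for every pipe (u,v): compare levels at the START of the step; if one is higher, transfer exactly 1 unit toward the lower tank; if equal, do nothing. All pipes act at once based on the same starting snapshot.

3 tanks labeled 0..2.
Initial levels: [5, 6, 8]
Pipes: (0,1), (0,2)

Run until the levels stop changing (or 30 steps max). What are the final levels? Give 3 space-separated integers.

Step 1: flows [1->0,2->0] -> levels [7 5 7]
Step 2: flows [0->1,0=2] -> levels [6 6 7]
Step 3: flows [0=1,2->0] -> levels [7 6 6]
Step 4: flows [0->1,0->2] -> levels [5 7 7]
Step 5: flows [1->0,2->0] -> levels [7 6 6]
  -> period-2 cycle: step 5 state = step 3 state; never stabilizes
  -> state at step 30: (30-3) mod 2 = 1, same as step 4 -> [5 7 7]

Answer: 5 7 7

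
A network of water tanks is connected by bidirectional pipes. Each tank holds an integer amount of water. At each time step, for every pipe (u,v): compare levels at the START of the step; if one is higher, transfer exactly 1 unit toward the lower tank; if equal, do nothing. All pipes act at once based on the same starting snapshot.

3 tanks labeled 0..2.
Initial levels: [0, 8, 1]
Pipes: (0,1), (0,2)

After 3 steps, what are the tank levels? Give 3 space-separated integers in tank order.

Step 1: flows [1->0,2->0] -> levels [2 7 0]
Step 2: flows [1->0,0->2] -> levels [2 6 1]
Step 3: flows [1->0,0->2] -> levels [2 5 2]

Answer: 2 5 2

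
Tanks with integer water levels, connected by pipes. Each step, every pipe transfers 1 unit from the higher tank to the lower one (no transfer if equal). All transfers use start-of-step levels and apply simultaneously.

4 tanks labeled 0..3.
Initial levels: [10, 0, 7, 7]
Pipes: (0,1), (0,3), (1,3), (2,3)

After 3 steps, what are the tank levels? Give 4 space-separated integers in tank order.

Step 1: flows [0->1,0->3,3->1,2=3] -> levels [8 2 7 7]
Step 2: flows [0->1,0->3,3->1,2=3] -> levels [6 4 7 7]
Step 3: flows [0->1,3->0,3->1,2=3] -> levels [6 6 7 5]

Answer: 6 6 7 5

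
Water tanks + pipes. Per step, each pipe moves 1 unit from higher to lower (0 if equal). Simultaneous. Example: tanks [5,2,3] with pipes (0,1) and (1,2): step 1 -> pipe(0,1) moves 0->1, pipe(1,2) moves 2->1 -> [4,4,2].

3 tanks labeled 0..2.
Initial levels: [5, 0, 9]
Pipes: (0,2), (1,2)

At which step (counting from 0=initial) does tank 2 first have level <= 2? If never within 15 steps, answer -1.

Answer: -1

Derivation:
Step 1: flows [2->0,2->1] -> levels [6 1 7]
Step 2: flows [2->0,2->1] -> levels [7 2 5]
Step 3: flows [0->2,2->1] -> levels [6 3 5]
Step 4: flows [0->2,2->1] -> levels [5 4 5]
Step 5: flows [0=2,2->1] -> levels [5 5 4]
Step 6: flows [0->2,1->2] -> levels [4 4 6]
Step 7: flows [2->0,2->1] -> levels [5 5 4]
  -> period-2 cycle (repeats step 5); tank 2 never drops to <=2
Tank 2 never reaches <=2 within 15 steps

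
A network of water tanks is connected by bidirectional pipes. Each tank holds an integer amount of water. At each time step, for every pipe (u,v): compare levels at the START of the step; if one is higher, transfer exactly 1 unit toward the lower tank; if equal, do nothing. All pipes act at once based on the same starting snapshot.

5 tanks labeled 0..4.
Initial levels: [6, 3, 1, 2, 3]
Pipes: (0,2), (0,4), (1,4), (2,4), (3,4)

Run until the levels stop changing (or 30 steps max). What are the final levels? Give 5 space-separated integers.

Answer: 2 2 3 2 6

Derivation:
Step 1: flows [0->2,0->4,1=4,4->2,4->3] -> levels [4 3 3 3 2]
Step 2: flows [0->2,0->4,1->4,2->4,3->4] -> levels [2 2 3 2 6]
Step 3: flows [2->0,4->0,4->1,4->2,4->3] -> levels [4 3 3 3 2]
  -> period-2 cycle: step 3 state = step 1 state; never stabilizes
  -> state at step 30: (30-1) mod 2 = 1, same as step 2 -> [2 2 3 2 6]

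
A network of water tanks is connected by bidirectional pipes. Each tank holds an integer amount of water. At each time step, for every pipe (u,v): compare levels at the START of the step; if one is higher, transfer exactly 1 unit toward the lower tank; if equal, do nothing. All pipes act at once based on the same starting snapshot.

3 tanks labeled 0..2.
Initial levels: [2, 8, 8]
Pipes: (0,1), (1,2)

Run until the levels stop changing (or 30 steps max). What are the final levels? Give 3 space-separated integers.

Answer: 6 6 6

Derivation:
Step 1: flows [1->0,1=2] -> levels [3 7 8]
Step 2: flows [1->0,2->1] -> levels [4 7 7]
Step 3: flows [1->0,1=2] -> levels [5 6 7]
Step 4: flows [1->0,2->1] -> levels [6 6 6]
Step 5: flows [0=1,1=2] -> levels [6 6 6]
  -> stable (no change)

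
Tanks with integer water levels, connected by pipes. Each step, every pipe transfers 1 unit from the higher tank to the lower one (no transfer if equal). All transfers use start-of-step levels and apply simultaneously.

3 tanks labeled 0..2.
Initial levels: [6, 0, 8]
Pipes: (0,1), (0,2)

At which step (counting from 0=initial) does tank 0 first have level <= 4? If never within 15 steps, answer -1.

Step 1: flows [0->1,2->0] -> levels [6 1 7]
Step 2: flows [0->1,2->0] -> levels [6 2 6]
Step 3: flows [0->1,0=2] -> levels [5 3 6]
Step 4: flows [0->1,2->0] -> levels [5 4 5]
Step 5: flows [0->1,0=2] -> levels [4 5 5]
Tank 0 first reaches <=4 at step 5

Answer: 5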